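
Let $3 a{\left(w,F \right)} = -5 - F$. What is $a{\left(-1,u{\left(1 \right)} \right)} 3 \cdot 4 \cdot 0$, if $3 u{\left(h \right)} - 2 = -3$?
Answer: $0$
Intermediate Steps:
$u{\left(h \right)} = - \frac{1}{3}$ ($u{\left(h \right)} = \frac{2}{3} + \frac{1}{3} \left(-3\right) = \frac{2}{3} - 1 = - \frac{1}{3}$)
$a{\left(w,F \right)} = - \frac{5}{3} - \frac{F}{3}$ ($a{\left(w,F \right)} = \frac{-5 - F}{3} = - \frac{5}{3} - \frac{F}{3}$)
$a{\left(-1,u{\left(1 \right)} \right)} 3 \cdot 4 \cdot 0 = \left(- \frac{5}{3} - - \frac{1}{9}\right) 3 \cdot 4 \cdot 0 = \left(- \frac{5}{3} + \frac{1}{9}\right) 12 \cdot 0 = \left(- \frac{14}{9}\right) 0 = 0$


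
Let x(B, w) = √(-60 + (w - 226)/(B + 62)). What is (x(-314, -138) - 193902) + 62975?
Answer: -130927 + I*√527/3 ≈ -1.3093e+5 + 7.6522*I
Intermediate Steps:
x(B, w) = √(-60 + (-226 + w)/(62 + B))
(x(-314, -138) - 193902) + 62975 = (√((-3946 - 138 - 60*(-314))/(62 - 314)) - 193902) + 62975 = (√((-3946 - 138 + 18840)/(-252)) - 193902) + 62975 = (√(-1/252*14756) - 193902) + 62975 = (√(-527/9) - 193902) + 62975 = (I*√527/3 - 193902) + 62975 = (-193902 + I*√527/3) + 62975 = -130927 + I*√527/3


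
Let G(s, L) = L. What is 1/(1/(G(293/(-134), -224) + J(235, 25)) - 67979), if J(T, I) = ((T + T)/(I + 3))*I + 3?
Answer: -2781/189049585 ≈ -1.4710e-5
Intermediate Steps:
J(T, I) = 3 + 2*I*T/(3 + I) (J(T, I) = ((2*T)/(3 + I))*I + 3 = (2*T/(3 + I))*I + 3 = 2*I*T/(3 + I) + 3 = 3 + 2*I*T/(3 + I))
1/(1/(G(293/(-134), -224) + J(235, 25)) - 67979) = 1/(1/(-224 + (9 + 3*25 + 2*25*235)/(3 + 25)) - 67979) = 1/(1/(-224 + (9 + 75 + 11750)/28) - 67979) = 1/(1/(-224 + (1/28)*11834) - 67979) = 1/(1/(-224 + 5917/14) - 67979) = 1/(1/(2781/14) - 67979) = 1/(14/2781 - 67979) = 1/(-189049585/2781) = -2781/189049585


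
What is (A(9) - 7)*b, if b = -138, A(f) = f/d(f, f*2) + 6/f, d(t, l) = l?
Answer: 805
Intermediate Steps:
A(f) = ½ + 6/f (A(f) = f/((f*2)) + 6/f = f/((2*f)) + 6/f = f*(1/(2*f)) + 6/f = ½ + 6/f)
(A(9) - 7)*b = ((½)*(12 + 9)/9 - 7)*(-138) = ((½)*(⅑)*21 - 7)*(-138) = (7/6 - 7)*(-138) = -35/6*(-138) = 805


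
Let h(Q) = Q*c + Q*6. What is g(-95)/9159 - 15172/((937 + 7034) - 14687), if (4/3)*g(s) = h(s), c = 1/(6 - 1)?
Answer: 45331185/20503948 ≈ 2.2108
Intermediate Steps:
c = 1/5 ≈ 0.20000
h(Q) = 31*Q/5 (h(Q) = Q*(1/5) + Q*6 = Q/5 + 6*Q = 31*Q/5)
g(s) = 93*s/20 (g(s) = 3*(31*s/5)/4 = 93*s/20)
g(-95)/9159 - 15172/((937 + 7034) - 14687) = ((93/20)*(-95))/9159 - 15172/((937 + 7034) - 14687) = -1767/4*1/9159 - 15172/(7971 - 14687) = -589/12212 - 15172/(-6716) = -589/12212 - 15172*(-1/6716) = -589/12212 + 3793/1679 = 45331185/20503948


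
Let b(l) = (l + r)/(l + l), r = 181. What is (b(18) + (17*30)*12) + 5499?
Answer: 418483/36 ≈ 11625.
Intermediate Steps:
b(l) = (181 + l)/(2*l) (b(l) = (l + 181)/(l + l) = (181 + l)/((2*l)) = (181 + l)*(1/(2*l)) = (181 + l)/(2*l))
(b(18) + (17*30)*12) + 5499 = ((½)*(181 + 18)/18 + (17*30)*12) + 5499 = ((½)*(1/18)*199 + 510*12) + 5499 = (199/36 + 6120) + 5499 = 220519/36 + 5499 = 418483/36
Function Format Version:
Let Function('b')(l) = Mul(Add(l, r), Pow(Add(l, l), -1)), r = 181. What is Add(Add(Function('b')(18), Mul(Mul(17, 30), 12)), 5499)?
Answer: Rational(418483, 36) ≈ 11625.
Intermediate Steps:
Function('b')(l) = Mul(Rational(1, 2), Pow(l, -1), Add(181, l)) (Function('b')(l) = Mul(Add(l, 181), Pow(Add(l, l), -1)) = Mul(Add(181, l), Pow(Mul(2, l), -1)) = Mul(Add(181, l), Mul(Rational(1, 2), Pow(l, -1))) = Mul(Rational(1, 2), Pow(l, -1), Add(181, l)))
Add(Add(Function('b')(18), Mul(Mul(17, 30), 12)), 5499) = Add(Add(Mul(Rational(1, 2), Pow(18, -1), Add(181, 18)), Mul(Mul(17, 30), 12)), 5499) = Add(Add(Mul(Rational(1, 2), Rational(1, 18), 199), Mul(510, 12)), 5499) = Add(Add(Rational(199, 36), 6120), 5499) = Add(Rational(220519, 36), 5499) = Rational(418483, 36)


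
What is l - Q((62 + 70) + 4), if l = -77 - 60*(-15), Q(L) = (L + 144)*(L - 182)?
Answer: 13703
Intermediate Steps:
Q(L) = (-182 + L)*(144 + L) (Q(L) = (144 + L)*(-182 + L) = (-182 + L)*(144 + L))
l = 823 (l = -77 + 900 = 823)
l - Q((62 + 70) + 4) = 823 - (-26208 + ((62 + 70) + 4)² - 38*((62 + 70) + 4)) = 823 - (-26208 + (132 + 4)² - 38*(132 + 4)) = 823 - (-26208 + 136² - 38*136) = 823 - (-26208 + 18496 - 5168) = 823 - 1*(-12880) = 823 + 12880 = 13703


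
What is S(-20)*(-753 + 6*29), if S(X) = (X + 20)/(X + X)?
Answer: 0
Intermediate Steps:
S(X) = (20 + X)/(2*X) (S(X) = (20 + X)/((2*X)) = (20 + X)*(1/(2*X)) = (20 + X)/(2*X))
S(-20)*(-753 + 6*29) = ((½)*(20 - 20)/(-20))*(-753 + 6*29) = ((½)*(-1/20)*0)*(-753 + 174) = 0*(-579) = 0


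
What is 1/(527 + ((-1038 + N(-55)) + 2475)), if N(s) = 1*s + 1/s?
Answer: 55/104994 ≈ 0.00052384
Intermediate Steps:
N(s) = s + 1/s
1/(527 + ((-1038 + N(-55)) + 2475)) = 1/(527 + ((-1038 + (-55 + 1/(-55))) + 2475)) = 1/(527 + ((-1038 + (-55 - 1/55)) + 2475)) = 1/(527 + ((-1038 - 3026/55) + 2475)) = 1/(527 + (-60116/55 + 2475)) = 1/(527 + 76009/55) = 1/(104994/55) = 55/104994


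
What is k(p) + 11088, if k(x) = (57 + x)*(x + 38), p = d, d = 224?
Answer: 84710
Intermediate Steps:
p = 224
k(x) = (38 + x)*(57 + x) (k(x) = (57 + x)*(38 + x) = (38 + x)*(57 + x))
k(p) + 11088 = (2166 + 224² + 95*224) + 11088 = (2166 + 50176 + 21280) + 11088 = 73622 + 11088 = 84710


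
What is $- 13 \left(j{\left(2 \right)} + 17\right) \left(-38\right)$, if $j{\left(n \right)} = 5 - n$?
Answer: $9880$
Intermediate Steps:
$- 13 \left(j{\left(2 \right)} + 17\right) \left(-38\right) = - 13 \left(\left(5 - 2\right) + 17\right) \left(-38\right) = - 13 \left(3 + 17\right) \left(-38\right) = \left(-13\right) 20 \left(-38\right) = \left(-260\right) \left(-38\right) = 9880$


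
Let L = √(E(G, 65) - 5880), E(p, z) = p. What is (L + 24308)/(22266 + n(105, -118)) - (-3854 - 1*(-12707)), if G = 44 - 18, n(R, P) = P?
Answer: -49012984/5537 + I*√5854/22148 ≈ -8851.9 + 0.0034546*I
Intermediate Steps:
G = 26
L = I*√5854 (L = √(26 - 5880) = √(-5854) = I*√5854 ≈ 76.511*I)
(L + 24308)/(22266 + n(105, -118)) - (-3854 - 1*(-12707)) = (I*√5854 + 24308)/(22266 - 118) - (-3854 - 1*(-12707)) = (24308 + I*√5854)/22148 - (-3854 + 12707) = (24308 + I*√5854)*(1/22148) - 1*8853 = (6077/5537 + I*√5854/22148) - 8853 = -49012984/5537 + I*√5854/22148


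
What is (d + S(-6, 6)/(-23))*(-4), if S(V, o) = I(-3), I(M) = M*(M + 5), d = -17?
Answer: 1540/23 ≈ 66.957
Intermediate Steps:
I(M) = M*(5 + M)
S(V, o) = -6 (S(V, o) = -3*(5 - 3) = -3*2 = -6)
(d + S(-6, 6)/(-23))*(-4) = (-17 - 6/(-23))*(-4) = (-17 - 6*(-1/23))*(-4) = (-17 + 6/23)*(-4) = -385/23*(-4) = 1540/23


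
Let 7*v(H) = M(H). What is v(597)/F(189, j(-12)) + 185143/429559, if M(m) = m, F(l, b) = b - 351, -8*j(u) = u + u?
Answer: 64853875/348801908 ≈ 0.18593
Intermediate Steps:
j(u) = -u/4 (j(u) = -(u + u)/8 = -u/4)
F(l, b) = -351 + b
v(H) = H/7
v(597)/F(189, j(-12)) + 185143/429559 = ((⅐)*597)/(-351 - ¼*(-12)) + 185143/429559 = 597/(7*(-351 + 3)) + 185143*(1/429559) = (597/7)/(-348) + 185143/429559 = (597/7)*(-1/348) + 185143/429559 = -199/812 + 185143/429559 = 64853875/348801908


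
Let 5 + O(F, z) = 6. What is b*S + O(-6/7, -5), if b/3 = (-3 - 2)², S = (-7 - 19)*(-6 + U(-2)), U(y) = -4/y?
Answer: 7801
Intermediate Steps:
S = 104 (S = (-7 - 19)*(-6 - 4/(-2)) = -26*(-6 - 4*(-½)) = -26*(-6 + 2) = -26*(-4) = 104)
b = 75 (b = 3*(-3 - 2)² = 3*(-5)² = 3*25 = 75)
O(F, z) = 1 (O(F, z) = -5 + 6 = 1)
b*S + O(-6/7, -5) = 75*104 + 1 = 7800 + 1 = 7801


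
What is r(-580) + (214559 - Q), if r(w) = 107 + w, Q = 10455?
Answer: 203631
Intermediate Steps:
r(-580) + (214559 - Q) = (107 - 580) + (214559 - 1*10455) = -473 + (214559 - 10455) = -473 + 204104 = 203631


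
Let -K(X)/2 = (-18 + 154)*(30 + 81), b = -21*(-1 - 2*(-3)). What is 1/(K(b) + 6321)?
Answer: -1/23871 ≈ -4.1892e-5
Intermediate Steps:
b = -105 (b = -21*(-1 + 6) = -21*5 = -105)
K(X) = -30192 (K(X) = -2*(-18 + 154)*(30 + 81) = -272*111 = -2*15096 = -30192)
1/(K(b) + 6321) = 1/(-30192 + 6321) = 1/(-23871) = -1/23871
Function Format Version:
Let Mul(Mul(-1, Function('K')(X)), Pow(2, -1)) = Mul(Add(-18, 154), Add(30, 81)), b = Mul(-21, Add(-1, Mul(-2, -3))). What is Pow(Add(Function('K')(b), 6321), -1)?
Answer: Rational(-1, 23871) ≈ -4.1892e-5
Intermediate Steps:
b = -105 (b = Mul(-21, Add(-1, 6)) = Mul(-21, 5) = -105)
Function('K')(X) = -30192 (Function('K')(X) = Mul(-2, Mul(Add(-18, 154), Add(30, 81))) = Mul(-2, Mul(136, 111)) = Mul(-2, 15096) = -30192)
Pow(Add(Function('K')(b), 6321), -1) = Pow(Add(-30192, 6321), -1) = Pow(-23871, -1) = Rational(-1, 23871)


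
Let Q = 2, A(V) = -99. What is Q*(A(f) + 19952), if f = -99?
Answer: 39706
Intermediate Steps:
Q*(A(f) + 19952) = 2*(-99 + 19952) = 2*19853 = 39706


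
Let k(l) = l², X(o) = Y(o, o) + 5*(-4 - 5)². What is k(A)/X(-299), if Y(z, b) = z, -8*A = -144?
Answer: 162/53 ≈ 3.0566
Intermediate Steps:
A = 18 (A = -⅛*(-144) = 18)
X(o) = 405 + o (X(o) = o + 5*(-4 - 5)² = o + 5*(-9)² = o + 5*81 = o + 405 = 405 + o)
k(A)/X(-299) = 18²/(405 - 299) = 324/106 = 324*(1/106) = 162/53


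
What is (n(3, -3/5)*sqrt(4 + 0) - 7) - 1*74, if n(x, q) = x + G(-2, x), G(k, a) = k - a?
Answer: -85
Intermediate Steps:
n(x, q) = -2 (n(x, q) = x + (-2 - x) = -2)
(n(3, -3/5)*sqrt(4 + 0) - 7) - 1*74 = (-2*sqrt(4 + 0) - 7) - 1*74 = (-2*sqrt(4) - 7) - 74 = (-2*2 - 7) - 74 = (-4 - 7) - 74 = -11 - 74 = -85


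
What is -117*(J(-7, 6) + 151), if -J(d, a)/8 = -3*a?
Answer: -34515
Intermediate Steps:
J(d, a) = 24*a (J(d, a) = -(-24)*a = 24*a)
-117*(J(-7, 6) + 151) = -117*(24*6 + 151) = -117*(144 + 151) = -117*295 = -34515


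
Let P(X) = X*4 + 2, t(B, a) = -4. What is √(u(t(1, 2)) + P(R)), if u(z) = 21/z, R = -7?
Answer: 5*I*√5/2 ≈ 5.5902*I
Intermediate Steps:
P(X) = 2 + 4*X (P(X) = 4*X + 2 = 2 + 4*X)
√(u(t(1, 2)) + P(R)) = √(21/(-4) + (2 + 4*(-7))) = √(21*(-¼) + (2 - 28)) = √(-21/4 - 26) = √(-125/4) = 5*I*√5/2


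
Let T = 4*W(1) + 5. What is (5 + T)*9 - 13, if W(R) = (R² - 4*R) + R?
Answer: 5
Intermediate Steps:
W(R) = R² - 3*R
T = -3 (T = 4*(1*(-3 + 1)) + 5 = 4*(1*(-2)) + 5 = 4*(-2) + 5 = -8 + 5 = -3)
(5 + T)*9 - 13 = (5 - 3)*9 - 13 = 2*9 - 13 = 18 - 13 = 5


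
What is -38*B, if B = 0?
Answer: 0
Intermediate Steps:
-38*B = -38*0 = 0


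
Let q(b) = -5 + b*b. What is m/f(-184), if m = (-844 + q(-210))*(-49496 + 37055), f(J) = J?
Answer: 538085691/184 ≈ 2.9244e+6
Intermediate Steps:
q(b) = -5 + b**2
m = -538085691 (m = (-844 + (-5 + (-210)**2))*(-49496 + 37055) = (-844 + (-5 + 44100))*(-12441) = (-844 + 44095)*(-12441) = 43251*(-12441) = -538085691)
m/f(-184) = -538085691/(-184) = -538085691*(-1/184) = 538085691/184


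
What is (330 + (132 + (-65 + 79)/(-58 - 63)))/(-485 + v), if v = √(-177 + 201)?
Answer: -27105680/28459321 - 111776*√6/28459321 ≈ -0.96206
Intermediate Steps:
v = 2*√6 (v = √24 = 2*√6 ≈ 4.8990)
(330 + (132 + (-65 + 79)/(-58 - 63)))/(-485 + v) = (330 + (132 + (-65 + 79)/(-58 - 63)))/(-485 + 2*√6) = (330 + (132 + 14/(-121)))/(-485 + 2*√6) = (330 + (132 + 14*(-1/121)))/(-485 + 2*√6) = (330 + (132 - 14/121))/(-485 + 2*√6) = (330 + 15958/121)/(-485 + 2*√6) = 55888/(121*(-485 + 2*√6))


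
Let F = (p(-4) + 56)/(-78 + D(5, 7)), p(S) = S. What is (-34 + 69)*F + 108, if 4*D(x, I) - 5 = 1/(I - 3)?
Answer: 103396/1227 ≈ 84.267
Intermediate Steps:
D(x, I) = 5/4 + 1/(4*(-3 + I)) (D(x, I) = 5/4 + 1/(4*(I - 3)) = 5/4 + 1/(4*(-3 + I)))
F = -832/1227 (F = (-4 + 56)/(-78 + (-14 + 5*7)/(4*(-3 + 7))) = 52/(-78 + (1/4)*(-14 + 35)/4) = 52/(-78 + (1/4)*(1/4)*21) = 52/(-78 + 21/16) = 52/(-1227/16) = 52*(-16/1227) = -832/1227 ≈ -0.67808)
(-34 + 69)*F + 108 = (-34 + 69)*(-832/1227) + 108 = 35*(-832/1227) + 108 = -29120/1227 + 108 = 103396/1227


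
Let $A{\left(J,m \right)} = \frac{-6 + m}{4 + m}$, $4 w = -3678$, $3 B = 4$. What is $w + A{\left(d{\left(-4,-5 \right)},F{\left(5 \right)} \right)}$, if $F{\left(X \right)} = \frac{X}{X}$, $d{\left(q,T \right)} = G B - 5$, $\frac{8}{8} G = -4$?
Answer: $- \frac{1841}{2} \approx -920.5$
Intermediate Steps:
$B = \frac{4}{3}$ ($B = \frac{1}{3} \cdot 4 = \frac{4}{3} \approx 1.3333$)
$G = -4$
$d{\left(q,T \right)} = - \frac{31}{3}$ ($d{\left(q,T \right)} = \left(-4\right) \frac{4}{3} - 5 = - \frac{16}{3} - 5 = - \frac{31}{3}$)
$w = - \frac{1839}{2}$ ($w = \frac{1}{4} \left(-3678\right) = - \frac{1839}{2} \approx -919.5$)
$F{\left(X \right)} = 1$
$A{\left(J,m \right)} = \frac{-6 + m}{4 + m}$
$w + A{\left(d{\left(-4,-5 \right)},F{\left(5 \right)} \right)} = - \frac{1839}{2} + \frac{-6 + 1}{4 + 1} = - \frac{1839}{2} + \frac{1}{5} \left(-5\right) = - \frac{1839}{2} - 1 = - \frac{1841}{2}$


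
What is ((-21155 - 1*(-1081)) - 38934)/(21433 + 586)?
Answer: -59008/22019 ≈ -2.6799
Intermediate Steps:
((-21155 - 1*(-1081)) - 38934)/(21433 + 586) = ((-21155 + 1081) - 38934)/22019 = (-20074 - 38934)*(1/22019) = -59008*1/22019 = -59008/22019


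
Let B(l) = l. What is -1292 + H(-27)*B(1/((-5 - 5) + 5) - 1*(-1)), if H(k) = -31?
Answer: -6584/5 ≈ -1316.8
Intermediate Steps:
-1292 + H(-27)*B(1/((-5 - 5) + 5) - 1*(-1)) = -1292 - 31*(1/((-5 - 5) + 5) - 1*(-1)) = -1292 - 31*(1/(-10 + 5) + 1) = -1292 - 31*(1/(-5) + 1) = -1292 - 31*(-1/5 + 1) = -1292 - 31*4/5 = -1292 - 124/5 = -6584/5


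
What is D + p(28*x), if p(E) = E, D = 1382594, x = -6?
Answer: 1382426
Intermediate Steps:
D + p(28*x) = 1382594 + 28*(-6) = 1382594 - 168 = 1382426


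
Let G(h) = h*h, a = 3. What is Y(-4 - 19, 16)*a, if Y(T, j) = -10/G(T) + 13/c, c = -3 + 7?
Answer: 20511/2116 ≈ 9.6933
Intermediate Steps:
c = 4
G(h) = h**2
Y(T, j) = 13/4 - 10/T**2 (Y(T, j) = -10/T**2 + 13/4 = 13/4 - 10/T**2)
Y(-4 - 19, 16)*a = (13/4 - 10/(-4 - 19)**2)*3 = (13/4 - 10/(-23)**2)*3 = (13/4 - 10*1/529)*3 = (13/4 - 10/529)*3 = (6837/2116)*3 = 20511/2116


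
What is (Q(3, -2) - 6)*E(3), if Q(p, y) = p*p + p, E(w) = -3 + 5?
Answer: 12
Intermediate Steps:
E(w) = 2
Q(p, y) = p + p² (Q(p, y) = p² + p = p + p²)
(Q(3, -2) - 6)*E(3) = (3*(1 + 3) - 6)*2 = (3*4 - 6)*2 = (12 - 6)*2 = 6*2 = 12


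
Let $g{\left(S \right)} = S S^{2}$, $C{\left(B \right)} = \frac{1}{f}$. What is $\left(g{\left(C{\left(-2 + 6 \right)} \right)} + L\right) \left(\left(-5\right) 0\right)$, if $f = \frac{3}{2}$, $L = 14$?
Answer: $0$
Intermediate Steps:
$f = \frac{3}{2}$ ($f = 3 \cdot \frac{1}{2} = \frac{3}{2} \approx 1.5$)
$C{\left(B \right)} = \frac{2}{3}$ ($C{\left(B \right)} = \frac{1}{\frac{3}{2}} = \frac{2}{3}$)
$g{\left(S \right)} = S^{3}$
$\left(g{\left(C{\left(-2 + 6 \right)} \right)} + L\right) \left(\left(-5\right) 0\right) = \left(\left(\frac{2}{3}\right)^{3} + 14\right) \left(\left(-5\right) 0\right) = \left(\frac{8}{27} + 14\right) 0 = \frac{386}{27} \cdot 0 = 0$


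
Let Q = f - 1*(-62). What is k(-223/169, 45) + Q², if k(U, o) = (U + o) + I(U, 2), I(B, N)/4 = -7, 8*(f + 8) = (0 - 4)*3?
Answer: 1873825/676 ≈ 2771.9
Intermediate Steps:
f = -19/2 (f = -8 + ((0 - 4)*3)/8 = -8 + (-4*3)/8 = -8 + (⅛)*(-12) = -8 - 3/2 = -19/2 ≈ -9.5000)
I(B, N) = -28 (I(B, N) = 4*(-7) = -28)
k(U, o) = -28 + U + o (k(U, o) = (U + o) - 28 = -28 + U + o)
Q = 105/2 (Q = -19/2 - 1*(-62) = -19/2 + 62 = 105/2 ≈ 52.500)
k(-223/169, 45) + Q² = (-28 - 223/169 + 45) + (105/2)² = (-28 - 223*1/169 + 45) + 11025/4 = (-28 - 223/169 + 45) + 11025/4 = 2650/169 + 11025/4 = 1873825/676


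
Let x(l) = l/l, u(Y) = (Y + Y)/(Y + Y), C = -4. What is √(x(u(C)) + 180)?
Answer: √181 ≈ 13.454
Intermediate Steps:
u(Y) = 1 (u(Y) = (2*Y)/((2*Y)) = (2*Y)*(1/(2*Y)) = 1)
x(l) = 1
√(x(u(C)) + 180) = √(1 + 180) = √181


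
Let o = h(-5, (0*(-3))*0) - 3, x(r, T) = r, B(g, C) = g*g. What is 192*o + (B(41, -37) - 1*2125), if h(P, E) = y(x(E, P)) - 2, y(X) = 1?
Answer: -1212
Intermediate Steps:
B(g, C) = g²
h(P, E) = -1 (h(P, E) = 1 - 2 = -1)
o = -4 (o = -1 - 3 = -4)
192*o + (B(41, -37) - 1*2125) = 192*(-4) + (41² - 1*2125) = -768 + (1681 - 2125) = -768 - 444 = -1212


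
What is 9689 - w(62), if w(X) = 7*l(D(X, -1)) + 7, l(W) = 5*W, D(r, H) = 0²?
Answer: 9682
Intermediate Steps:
D(r, H) = 0
w(X) = 7 (w(X) = 7*(5*0) + 7 = 7*0 + 7 = 0 + 7 = 7)
9689 - w(62) = 9689 - 1*7 = 9689 - 7 = 9682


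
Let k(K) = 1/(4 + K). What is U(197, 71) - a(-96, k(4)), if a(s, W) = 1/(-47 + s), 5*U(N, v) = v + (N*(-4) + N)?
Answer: -14871/143 ≈ -103.99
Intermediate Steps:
U(N, v) = -3*N/5 + v/5 (U(N, v) = (v + (N*(-4) + N))/5 = (v + (-4*N + N))/5 = (v - 3*N)/5 = -3*N/5 + v/5)
U(197, 71) - a(-96, k(4)) = (-⅗*197 + (⅕)*71) - 1/(-47 - 96) = (-591/5 + 71/5) - 1/(-143) = -104 - 1*(-1/143) = -104 + 1/143 = -14871/143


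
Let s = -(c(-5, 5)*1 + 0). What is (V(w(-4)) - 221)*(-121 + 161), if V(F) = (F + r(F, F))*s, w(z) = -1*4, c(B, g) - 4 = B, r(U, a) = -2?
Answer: -9080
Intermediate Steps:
c(B, g) = 4 + B
w(z) = -4
s = 1 (s = -((4 - 5)*1 + 0) = -(-1*1 + 0) = -(-1 + 0) = -1*(-1) = 1)
V(F) = -2 + F (V(F) = (F - 2)*1 = (-2 + F)*1 = -2 + F)
(V(w(-4)) - 221)*(-121 + 161) = ((-2 - 4) - 221)*(-121 + 161) = (-6 - 221)*40 = -227*40 = -9080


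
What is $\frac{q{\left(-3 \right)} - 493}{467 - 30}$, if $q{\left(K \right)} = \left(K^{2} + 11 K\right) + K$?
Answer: $- \frac{520}{437} \approx -1.1899$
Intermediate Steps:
$q{\left(K \right)} = K^{2} + 12 K$
$\frac{q{\left(-3 \right)} - 493}{467 - 30} = \frac{- 3 \left(12 - 3\right) - 493}{467 - 30} = \frac{\left(-3\right) 9 - 493}{437} = \left(-27 - 493\right) \frac{1}{437} = \left(-520\right) \frac{1}{437} = - \frac{520}{437}$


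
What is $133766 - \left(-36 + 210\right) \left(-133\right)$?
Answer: $156908$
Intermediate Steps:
$133766 - \left(-36 + 210\right) \left(-133\right) = 133766 - 174 \left(-133\right) = 133766 - -23142 = 133766 + 23142 = 156908$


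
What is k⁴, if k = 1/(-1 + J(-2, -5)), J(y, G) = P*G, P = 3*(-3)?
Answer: 1/3748096 ≈ 2.6680e-7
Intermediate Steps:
P = -9
J(y, G) = -9*G
k = 1/44 (k = 1/(-1 - 9*(-5)) = 1/(-1 + 45) = 1/44 ≈ 0.022727)
k⁴ = (1/44)⁴ = 1/3748096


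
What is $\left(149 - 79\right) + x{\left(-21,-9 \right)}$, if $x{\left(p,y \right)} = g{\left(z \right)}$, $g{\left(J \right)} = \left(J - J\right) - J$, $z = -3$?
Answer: $73$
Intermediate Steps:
$g{\left(J \right)} = - J$ ($g{\left(J \right)} = 0 - J = - J$)
$x{\left(p,y \right)} = 3$ ($x{\left(p,y \right)} = \left(-1\right) \left(-3\right) = 3$)
$\left(149 - 79\right) + x{\left(-21,-9 \right)} = \left(149 - 79\right) + 3 = 70 + 3 = 73$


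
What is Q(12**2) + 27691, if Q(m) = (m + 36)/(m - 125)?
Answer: 526309/19 ≈ 27700.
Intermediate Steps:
Q(m) = (36 + m)/(-125 + m)
Q(12**2) + 27691 = (36 + 12**2)/(-125 + 12**2) + 27691 = (36 + 144)/(-125 + 144) + 27691 = 180/19 + 27691 = 526309/19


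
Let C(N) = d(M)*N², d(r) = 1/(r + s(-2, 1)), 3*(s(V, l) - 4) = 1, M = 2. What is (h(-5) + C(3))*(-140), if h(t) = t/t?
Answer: -6440/19 ≈ -338.95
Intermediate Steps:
h(t) = 1
s(V, l) = 13/3 (s(V, l) = 4 + (⅓)*1 = 4 + ⅓ = 13/3)
d(r) = 1/(13/3 + r) (d(r) = 1/(r + 13/3) = 1/(13/3 + r))
C(N) = 3*N²/19 (C(N) = (3/(13 + 3*2))*N² = (3/(13 + 6))*N² = (3/19)*N² = (3*(1/19))*N² = 3*N²/19)
(h(-5) + C(3))*(-140) = (1 + (3/19)*3²)*(-140) = (1 + (3/19)*9)*(-140) = (1 + 27/19)*(-140) = (46/19)*(-140) = -6440/19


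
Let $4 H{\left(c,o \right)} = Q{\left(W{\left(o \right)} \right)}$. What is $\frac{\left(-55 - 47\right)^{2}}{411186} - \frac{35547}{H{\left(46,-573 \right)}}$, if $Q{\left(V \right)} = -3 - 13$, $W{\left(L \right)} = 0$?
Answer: $\frac{2436078393}{274124} \approx 8886.8$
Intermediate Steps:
$Q{\left(V \right)} = -16$
$H{\left(c,o \right)} = -4$ ($H{\left(c,o \right)} = \frac{1}{4} \left(-16\right) = -4$)
$\frac{\left(-55 - 47\right)^{2}}{411186} - \frac{35547}{H{\left(46,-573 \right)}} = \frac{\left(-55 - 47\right)^{2}}{411186} - \frac{35547}{-4} = \left(-102\right)^{2} \cdot \frac{1}{411186} - - \frac{35547}{4} = 10404 \cdot \frac{1}{411186} + \frac{35547}{4} = \frac{1734}{68531} + \frac{35547}{4} = \frac{2436078393}{274124}$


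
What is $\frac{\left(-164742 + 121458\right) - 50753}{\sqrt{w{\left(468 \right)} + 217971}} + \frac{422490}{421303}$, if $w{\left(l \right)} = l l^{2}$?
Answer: $\frac{422490}{421303} - \frac{94037 \sqrt{140907}}{3804489} \approx -8.2755$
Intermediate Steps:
$w{\left(l \right)} = l^{3}$
$\frac{\left(-164742 + 121458\right) - 50753}{\sqrt{w{\left(468 \right)} + 217971}} + \frac{422490}{421303} = \frac{\left(-164742 + 121458\right) - 50753}{\sqrt{468^{3} + 217971}} + \frac{422490}{421303} = \frac{-43284 - 50753}{\sqrt{102503232 + 217971}} + 422490 \cdot \frac{1}{421303} = - \frac{94037}{\sqrt{102721203}} + \frac{422490}{421303} = - \frac{94037}{27 \sqrt{140907}} + \frac{422490}{421303} = - 94037 \frac{\sqrt{140907}}{3804489} + \frac{422490}{421303} = - \frac{94037 \sqrt{140907}}{3804489} + \frac{422490}{421303} = \frac{422490}{421303} - \frac{94037 \sqrt{140907}}{3804489}$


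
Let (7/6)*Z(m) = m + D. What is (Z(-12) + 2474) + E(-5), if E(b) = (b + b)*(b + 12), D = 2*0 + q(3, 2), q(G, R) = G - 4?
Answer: 16750/7 ≈ 2392.9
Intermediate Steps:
q(G, R) = -4 + G
D = -1 (D = 2*0 + (-4 + 3) = 0 - 1 = -1)
E(b) = 2*b*(12 + b) (E(b) = (2*b)*(12 + b) = 2*b*(12 + b))
Z(m) = -6/7 + 6*m/7 (Z(m) = 6*(m - 1)/7 = 6*(-1 + m)/7 = -6/7 + 6*m/7)
(Z(-12) + 2474) + E(-5) = ((-6/7 + (6/7)*(-12)) + 2474) + 2*(-5)*(12 - 5) = ((-6/7 - 72/7) + 2474) + 2*(-5)*7 = (-78/7 + 2474) - 70 = 17240/7 - 70 = 16750/7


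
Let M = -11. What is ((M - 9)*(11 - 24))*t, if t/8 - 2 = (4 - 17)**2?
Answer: 355680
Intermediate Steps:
t = 1368 (t = 16 + 8*(4 - 17)**2 = 16 + 8*(-13)**2 = 16 + 8*169 = 16 + 1352 = 1368)
((M - 9)*(11 - 24))*t = ((-11 - 9)*(11 - 24))*1368 = -20*(-13)*1368 = 260*1368 = 355680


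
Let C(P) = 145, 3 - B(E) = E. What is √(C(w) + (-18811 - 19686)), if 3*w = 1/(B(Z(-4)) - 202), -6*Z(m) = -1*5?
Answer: 4*I*√2397 ≈ 195.84*I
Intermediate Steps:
Z(m) = ⅚ (Z(m) = -(-1)*5/6 = -⅙*(-5) = ⅚)
B(E) = 3 - E
w = -2/1199 (w = 1/(3*((3 - 1*⅚) - 202)) = 1/(3*((3 - ⅚) - 202)) = 1/(3*(13/6 - 202)) = 1/(3*(-1199/6)) = (⅓)*(-6/1199) = -2/1199 ≈ -0.0016681)
√(C(w) + (-18811 - 19686)) = √(145 + (-18811 - 19686)) = √(145 - 38497) = √(-38352) = 4*I*√2397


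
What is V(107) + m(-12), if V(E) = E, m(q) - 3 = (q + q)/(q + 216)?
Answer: 1868/17 ≈ 109.88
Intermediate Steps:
m(q) = 3 + 2*q/(216 + q) (m(q) = 3 + (q + q)/(q + 216) = 3 + (2*q)/(216 + q) = 3 + 2*q/(216 + q))
V(107) + m(-12) = 107 + (648 + 5*(-12))/(216 - 12) = 107 + (648 - 60)/204 = 107 + (1/204)*588 = 107 + 49/17 = 1868/17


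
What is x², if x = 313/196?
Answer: 97969/38416 ≈ 2.5502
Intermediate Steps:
x = 313/196 (x = 313*(1/196) = 313/196 ≈ 1.5969)
x² = (313/196)² = 97969/38416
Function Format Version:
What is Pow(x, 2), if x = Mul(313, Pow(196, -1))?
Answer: Rational(97969, 38416) ≈ 2.5502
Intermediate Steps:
x = Rational(313, 196) (x = Mul(313, Rational(1, 196)) = Rational(313, 196) ≈ 1.5969)
Pow(x, 2) = Pow(Rational(313, 196), 2) = Rational(97969, 38416)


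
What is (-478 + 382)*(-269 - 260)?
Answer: 50784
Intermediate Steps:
(-478 + 382)*(-269 - 260) = -96*(-529) = 50784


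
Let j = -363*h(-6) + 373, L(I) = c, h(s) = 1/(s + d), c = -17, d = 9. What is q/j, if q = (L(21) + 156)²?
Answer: 19321/252 ≈ 76.671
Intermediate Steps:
h(s) = 1/(9 + s) (h(s) = 1/(s + 9) = 1/(9 + s))
L(I) = -17
j = 252 (j = -363/(9 - 6) + 373 = -363/3 + 373 = -363*⅓ + 373 = -121 + 373 = 252)
q = 19321 (q = (-17 + 156)² = 139² = 19321)
q/j = 19321/252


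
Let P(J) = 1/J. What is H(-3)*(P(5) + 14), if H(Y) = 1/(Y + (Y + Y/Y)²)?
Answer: 71/5 ≈ 14.200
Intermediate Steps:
P(J) = 1/J
H(Y) = 1/(Y + (1 + Y)²) (H(Y) = 1/(Y + (Y + 1)²) = 1/(Y + (1 + Y)²))
H(-3)*(P(5) + 14) = (1/5 + 14)/(-3 + (1 - 3)²) = (⅕ + 14)/(-3 + (-2)²) = (71/5)/(-3 + 4) = (71/5)/1 = 1*(71/5) = 71/5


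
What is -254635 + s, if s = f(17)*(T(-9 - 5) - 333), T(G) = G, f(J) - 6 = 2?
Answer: -257411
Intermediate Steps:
f(J) = 8 (f(J) = 6 + 2 = 8)
s = -2776 (s = 8*((-9 - 5) - 333) = 8*(-14 - 333) = 8*(-347) = -2776)
-254635 + s = -254635 - 2776 = -257411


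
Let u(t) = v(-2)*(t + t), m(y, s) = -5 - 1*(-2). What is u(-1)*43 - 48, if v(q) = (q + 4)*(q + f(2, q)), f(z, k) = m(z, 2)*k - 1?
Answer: -564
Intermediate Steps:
m(y, s) = -3 (m(y, s) = -5 + 2 = -3)
f(z, k) = -1 - 3*k (f(z, k) = -3*k - 1 = -1 - 3*k)
v(q) = (-1 - 2*q)*(4 + q) (v(q) = (q + 4)*(q + (-1 - 3*q)) = (4 + q)*(-1 - 2*q) = (-1 - 2*q)*(4 + q))
u(t) = 12*t (u(t) = (-4 - 9*(-2) - 2*(-2)²)*(t + t) = (-4 + 18 - 2*4)*(2*t) = (-4 + 18 - 8)*(2*t) = 6*(2*t) = 12*t)
u(-1)*43 - 48 = (12*(-1))*43 - 48 = -12*43 - 48 = -516 - 48 = -564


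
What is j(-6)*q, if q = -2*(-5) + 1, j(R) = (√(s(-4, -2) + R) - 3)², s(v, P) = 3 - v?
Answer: 44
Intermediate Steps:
j(R) = (-3 + √(7 + R))² (j(R) = (√((3 - 1*(-4)) + R) - 3)² = (√((3 + 4) + R) - 3)² = (√(7 + R) - 3)² = (-3 + √(7 + R))²)
q = 11 (q = 10 + 1 = 11)
j(-6)*q = (-3 + √(7 - 6))²*11 = (-3 + √1)²*11 = (-3 + 1)²*11 = (-2)²*11 = 4*11 = 44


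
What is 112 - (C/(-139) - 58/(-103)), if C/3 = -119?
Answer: 1558671/14317 ≈ 108.87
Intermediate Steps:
C = -357 (C = 3*(-119) = -357)
112 - (C/(-139) - 58/(-103)) = 112 - (-357/(-139) - 58/(-103)) = 112 - (-357*(-1/139) - 58*(-1/103)) = 112 - (357/139 + 58/103) = 112 - 1*44833/14317 = 112 - 44833/14317 = 1558671/14317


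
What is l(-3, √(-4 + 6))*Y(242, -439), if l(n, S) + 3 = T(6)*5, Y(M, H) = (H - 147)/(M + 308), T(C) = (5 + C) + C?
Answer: -24026/275 ≈ -87.367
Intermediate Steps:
T(C) = 5 + 2*C
Y(M, H) = (-147 + H)/(308 + M)
l(n, S) = 82 (l(n, S) = -3 + (5 + 2*6)*5 = -3 + (5 + 12)*5 = -3 + 17*5 = -3 + 85 = 82)
l(-3, √(-4 + 6))*Y(242, -439) = 82*((-147 - 439)/(308 + 242)) = 82*(-586/550) = 82*((1/550)*(-586)) = 82*(-293/275) = -24026/275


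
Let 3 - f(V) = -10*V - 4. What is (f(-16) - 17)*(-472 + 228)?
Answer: 41480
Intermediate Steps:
f(V) = 7 + 10*V (f(V) = 3 - (-10*V - 4) = 3 - (-4 - 10*V) = 3 + (4 + 10*V) = 7 + 10*V)
(f(-16) - 17)*(-472 + 228) = ((7 + 10*(-16)) - 17)*(-472 + 228) = ((7 - 160) - 17)*(-244) = (-153 - 17)*(-244) = -170*(-244) = 41480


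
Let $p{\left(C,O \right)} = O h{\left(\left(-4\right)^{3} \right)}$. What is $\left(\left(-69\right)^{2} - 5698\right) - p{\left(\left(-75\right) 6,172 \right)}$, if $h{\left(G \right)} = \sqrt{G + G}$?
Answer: $-937 - 1376 i \sqrt{2} \approx -937.0 - 1946.0 i$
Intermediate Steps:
$h{\left(G \right)} = \sqrt{2} \sqrt{G}$ ($h{\left(G \right)} = \sqrt{2 G} = \sqrt{2} \sqrt{G}$)
$p{\left(C,O \right)} = 8 i O \sqrt{2}$ ($p{\left(C,O \right)} = O \sqrt{2} \sqrt{\left(-4\right)^{3}} = O \sqrt{2} \sqrt{-64} = O \sqrt{2} \cdot 8 i = O 8 i \sqrt{2} = 8 i O \sqrt{2}$)
$\left(\left(-69\right)^{2} - 5698\right) - p{\left(\left(-75\right) 6,172 \right)} = \left(\left(-69\right)^{2} - 5698\right) - 8 i 172 \sqrt{2} = \left(4761 - 5698\right) - 1376 i \sqrt{2} = -937 - 1376 i \sqrt{2}$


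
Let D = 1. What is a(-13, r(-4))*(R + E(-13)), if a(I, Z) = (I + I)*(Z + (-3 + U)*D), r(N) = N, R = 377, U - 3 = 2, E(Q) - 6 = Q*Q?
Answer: 28704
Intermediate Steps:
E(Q) = 6 + Q**2 (E(Q) = 6 + Q*Q = 6 + Q**2)
U = 5 (U = 3 + 2 = 5)
a(I, Z) = 2*I*(2 + Z) (a(I, Z) = (I + I)*(Z + (-3 + 5)*1) = (2*I)*(Z + 2*1) = (2*I)*(Z + 2) = (2*I)*(2 + Z) = 2*I*(2 + Z))
a(-13, r(-4))*(R + E(-13)) = (2*(-13)*(2 - 4))*(377 + (6 + (-13)**2)) = (2*(-13)*(-2))*(377 + (6 + 169)) = 52*(377 + 175) = 52*552 = 28704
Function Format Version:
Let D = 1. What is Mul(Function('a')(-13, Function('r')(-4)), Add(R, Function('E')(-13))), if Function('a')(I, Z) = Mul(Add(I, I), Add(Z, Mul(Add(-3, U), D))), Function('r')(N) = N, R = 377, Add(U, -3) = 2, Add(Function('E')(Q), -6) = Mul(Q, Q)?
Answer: 28704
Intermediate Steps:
Function('E')(Q) = Add(6, Pow(Q, 2)) (Function('E')(Q) = Add(6, Mul(Q, Q)) = Add(6, Pow(Q, 2)))
U = 5 (U = Add(3, 2) = 5)
Function('a')(I, Z) = Mul(2, I, Add(2, Z)) (Function('a')(I, Z) = Mul(Add(I, I), Add(Z, Mul(Add(-3, 5), 1))) = Mul(Mul(2, I), Add(Z, Mul(2, 1))) = Mul(Mul(2, I), Add(Z, 2)) = Mul(Mul(2, I), Add(2, Z)) = Mul(2, I, Add(2, Z)))
Mul(Function('a')(-13, Function('r')(-4)), Add(R, Function('E')(-13))) = Mul(Mul(2, -13, Add(2, -4)), Add(377, Add(6, Pow(-13, 2)))) = Mul(Mul(2, -13, -2), Add(377, Add(6, 169))) = Mul(52, Add(377, 175)) = Mul(52, 552) = 28704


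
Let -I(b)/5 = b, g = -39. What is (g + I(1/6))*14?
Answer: -1673/3 ≈ -557.67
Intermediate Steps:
I(b) = -5*b
(g + I(1/6))*14 = (-39 - 5/6)*14 = (-39 - 5*⅙)*14 = (-39 - ⅚)*14 = -239/6*14 = -1673/3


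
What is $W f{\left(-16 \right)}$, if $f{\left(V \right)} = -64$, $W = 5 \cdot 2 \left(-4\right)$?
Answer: $2560$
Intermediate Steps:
$W = -40$ ($W = 10 \left(-4\right) = -40$)
$W f{\left(-16 \right)} = \left(-40\right) \left(-64\right) = 2560$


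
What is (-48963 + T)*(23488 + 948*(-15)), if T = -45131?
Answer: -872063192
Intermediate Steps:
(-48963 + T)*(23488 + 948*(-15)) = (-48963 - 45131)*(23488 + 948*(-15)) = -94094*(23488 - 14220) = -94094*9268 = -872063192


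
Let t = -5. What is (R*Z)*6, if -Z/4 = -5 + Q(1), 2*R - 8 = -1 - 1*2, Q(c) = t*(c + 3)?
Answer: 1500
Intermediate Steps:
Q(c) = -15 - 5*c (Q(c) = -5*(c + 3) = -5*(3 + c) = -15 - 5*c)
R = 5/2 (R = 4 + (-1 - 1*2)/2 = 4 + (-1 - 2)/2 = 4 + (1/2)*(-3) = 4 - 3/2 = 5/2 ≈ 2.5000)
Z = 100 (Z = -4*(-5 + (-15 - 5*1)) = -4*(-5 + (-15 - 5)) = -4*(-5 - 20) = -4*(-25) = 100)
(R*Z)*6 = ((5/2)*100)*6 = 250*6 = 1500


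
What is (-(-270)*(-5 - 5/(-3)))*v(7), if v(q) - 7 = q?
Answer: -12600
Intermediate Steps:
v(q) = 7 + q
(-(-270)*(-5 - 5/(-3)))*v(7) = (-(-270)*(-5 - 5/(-3)))*(7 + 7) = -(-270)*(-5 - 5*(-1)/3)*14 = -(-270)*(-5 - 1*(-5/3))*14 = -(-270)*(-5 + 5/3)*14 = -(-270)*(-10)/3*14 = -6*150*14 = -900*14 = -12600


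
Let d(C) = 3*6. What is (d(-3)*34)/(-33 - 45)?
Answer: -102/13 ≈ -7.8462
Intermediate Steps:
d(C) = 18
(d(-3)*34)/(-33 - 45) = (18*34)/(-33 - 45) = 612/(-78) = 612*(-1/78) = -102/13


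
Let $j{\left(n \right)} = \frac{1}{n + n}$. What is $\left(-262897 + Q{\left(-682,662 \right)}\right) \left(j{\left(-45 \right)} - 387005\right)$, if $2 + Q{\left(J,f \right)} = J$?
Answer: $\frac{9180645105031}{90} \approx 1.0201 \cdot 10^{11}$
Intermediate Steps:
$Q{\left(J,f \right)} = -2 + J$
$j{\left(n \right)} = \frac{1}{2 n}$
$\left(-262897 + Q{\left(-682,662 \right)}\right) \left(j{\left(-45 \right)} - 387005\right) = \left(-262897 - 684\right) \left(\frac{1}{2 \left(-45\right)} - 387005\right) = \left(-262897 - 684\right) \left(\frac{1}{2} \left(- \frac{1}{45}\right) - 387005\right) = - 263581 \left(- \frac{1}{90} - 387005\right) = \left(-263581\right) \left(- \frac{34830451}{90}\right) = \frac{9180645105031}{90}$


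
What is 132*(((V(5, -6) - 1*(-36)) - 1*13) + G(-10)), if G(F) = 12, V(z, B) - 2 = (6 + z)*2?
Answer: 7788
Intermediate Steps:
V(z, B) = 14 + 2*z (V(z, B) = 2 + (6 + z)*2 = 2 + (12 + 2*z) = 14 + 2*z)
132*(((V(5, -6) - 1*(-36)) - 1*13) + G(-10)) = 132*((((14 + 2*5) - 1*(-36)) - 1*13) + 12) = 132*((((14 + 10) + 36) - 13) + 12) = 132*(((24 + 36) - 13) + 12) = 132*((60 - 13) + 12) = 132*(47 + 12) = 132*59 = 7788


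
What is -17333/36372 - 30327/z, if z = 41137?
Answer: -1816081265/1496234964 ≈ -1.2138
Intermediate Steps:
-17333/36372 - 30327/z = -17333/36372 - 30327/41137 = -1816081265/1496234964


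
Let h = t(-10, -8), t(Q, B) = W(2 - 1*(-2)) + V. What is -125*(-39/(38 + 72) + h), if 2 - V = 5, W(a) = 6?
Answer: -7275/22 ≈ -330.68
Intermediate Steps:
V = -3 (V = 2 - 1*5 = 2 - 5 = -3)
t(Q, B) = 3 (t(Q, B) = 6 - 3 = 3)
h = 3
-125*(-39/(38 + 72) + h) = -125*(-39/(38 + 72) + 3) = -125*(-39/110 + 3) = -125*291/110 = -7275/22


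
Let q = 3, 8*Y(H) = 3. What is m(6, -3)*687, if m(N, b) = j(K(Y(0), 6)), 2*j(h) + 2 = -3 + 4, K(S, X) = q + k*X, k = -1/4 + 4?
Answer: -687/2 ≈ -343.50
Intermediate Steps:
Y(H) = 3/8 (Y(H) = (⅛)*3 = 3/8)
k = 15/4 (k = -1*¼ + 4 = -¼ + 4 = 15/4 ≈ 3.7500)
K(S, X) = 3 + 15*X/4
j(h) = -½ (j(h) = -1 + (-3 + 4)/2 = -1 + (½)*1 = -1 + ½ = -½)
m(N, b) = -½
m(6, -3)*687 = -½*687 = -687/2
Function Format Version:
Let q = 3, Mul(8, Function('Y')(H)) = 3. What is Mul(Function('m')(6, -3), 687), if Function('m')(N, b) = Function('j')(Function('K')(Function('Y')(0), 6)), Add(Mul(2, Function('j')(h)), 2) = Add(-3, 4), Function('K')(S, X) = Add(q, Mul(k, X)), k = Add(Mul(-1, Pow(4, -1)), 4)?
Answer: Rational(-687, 2) ≈ -343.50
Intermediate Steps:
Function('Y')(H) = Rational(3, 8) (Function('Y')(H) = Mul(Rational(1, 8), 3) = Rational(3, 8))
k = Rational(15, 4) (k = Add(Mul(-1, Rational(1, 4)), 4) = Add(Rational(-1, 4), 4) = Rational(15, 4) ≈ 3.7500)
Function('K')(S, X) = Add(3, Mul(Rational(15, 4), X))
Function('j')(h) = Rational(-1, 2) (Function('j')(h) = Add(-1, Mul(Rational(1, 2), Add(-3, 4))) = Add(-1, Mul(Rational(1, 2), 1)) = Add(-1, Rational(1, 2)) = Rational(-1, 2))
Function('m')(N, b) = Rational(-1, 2)
Mul(Function('m')(6, -3), 687) = Mul(Rational(-1, 2), 687) = Rational(-687, 2)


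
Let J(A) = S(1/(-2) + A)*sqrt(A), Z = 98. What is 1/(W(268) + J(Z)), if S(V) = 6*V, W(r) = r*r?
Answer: 35912/2562574463 - 4095*sqrt(2)/5125148926 ≈ 1.2884e-5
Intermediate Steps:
W(r) = r**2
J(A) = sqrt(A)*(-3 + 6*A) (J(A) = (6*(1/(-2) + A))*sqrt(A) = (6*(-1/2 + A))*sqrt(A) = (-3 + 6*A)*sqrt(A) = sqrt(A)*(-3 + 6*A))
1/(W(268) + J(Z)) = 1/(268**2 + sqrt(98)*(-3 + 6*98)) = 1/(71824 + (7*sqrt(2))*(-3 + 588)) = 1/(71824 + (7*sqrt(2))*585) = 1/(71824 + 4095*sqrt(2))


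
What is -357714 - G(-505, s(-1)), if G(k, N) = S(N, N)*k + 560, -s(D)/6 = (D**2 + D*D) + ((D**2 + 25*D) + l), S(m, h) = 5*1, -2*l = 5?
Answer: -355749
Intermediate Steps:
l = -5/2 (l = -1/2*5 = -5/2 ≈ -2.5000)
S(m, h) = 5
s(D) = 15 - 150*D - 18*D**2 (s(D) = -6*((D**2 + D*D) + ((D**2 + 25*D) - 5/2)) = -6*((D**2 + D**2) + (-5/2 + D**2 + 25*D)) = -6*(2*D**2 + (-5/2 + D**2 + 25*D)) = -6*(-5/2 + 3*D**2 + 25*D) = 15 - 150*D - 18*D**2)
G(k, N) = 560 + 5*k (G(k, N) = 5*k + 560 = 560 + 5*k)
-357714 - G(-505, s(-1)) = -357714 - (560 + 5*(-505)) = -357714 - (560 - 2525) = -357714 - 1*(-1965) = -357714 + 1965 = -355749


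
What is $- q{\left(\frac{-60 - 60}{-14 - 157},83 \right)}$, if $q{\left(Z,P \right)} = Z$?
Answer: $- \frac{40}{57} \approx -0.70175$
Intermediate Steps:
$- q{\left(\frac{-60 - 60}{-14 - 157},83 \right)} = - \frac{-60 - 60}{-14 - 157} = - \frac{-120}{-171} = - \frac{\left(-120\right) \left(-1\right)}{171} = \left(-1\right) \frac{40}{57} = - \frac{40}{57}$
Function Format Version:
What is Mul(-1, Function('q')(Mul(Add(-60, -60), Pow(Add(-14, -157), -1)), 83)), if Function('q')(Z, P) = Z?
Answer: Rational(-40, 57) ≈ -0.70175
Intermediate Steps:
Mul(-1, Function('q')(Mul(Add(-60, -60), Pow(Add(-14, -157), -1)), 83)) = Mul(-1, Mul(Add(-60, -60), Pow(Add(-14, -157), -1))) = Mul(-1, Mul(-120, Pow(-171, -1))) = Mul(-1, Mul(-120, Rational(-1, 171))) = Mul(-1, Rational(40, 57)) = Rational(-40, 57)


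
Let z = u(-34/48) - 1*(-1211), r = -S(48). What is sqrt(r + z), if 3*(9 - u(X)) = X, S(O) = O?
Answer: sqrt(168802)/12 ≈ 34.238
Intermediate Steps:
u(X) = 9 - X/3
r = -48 (r = -1*48 = -48)
z = 87857/72 (z = (9 - (-34)/(3*48)) - 1*(-1211) = (9 - (-34)/(3*48)) + 1211 = (9 - 1/3*(-17/24)) + 1211 = (9 + 17/72) + 1211 = 665/72 + 1211 = 87857/72 ≈ 1220.2)
sqrt(r + z) = sqrt(-48 + 87857/72) = sqrt(84401/72) = sqrt(168802)/12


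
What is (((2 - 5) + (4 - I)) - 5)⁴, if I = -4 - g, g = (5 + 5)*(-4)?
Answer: 2560000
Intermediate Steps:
g = -40 (g = 10*(-4) = -40)
I = 36 (I = -4 - 1*(-40) = -4 + 40 = 36)
(((2 - 5) + (4 - I)) - 5)⁴ = (((2 - 5) + (4 - 1*36)) - 5)⁴ = ((-3 + (4 - 36)) - 5)⁴ = ((-3 - 32) - 5)⁴ = (-35 - 5)⁴ = (-40)⁴ = 2560000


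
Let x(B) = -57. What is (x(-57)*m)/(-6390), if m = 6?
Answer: 19/355 ≈ 0.053521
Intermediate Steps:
(x(-57)*m)/(-6390) = -57*6/(-6390) = -342*(-1/6390) = 19/355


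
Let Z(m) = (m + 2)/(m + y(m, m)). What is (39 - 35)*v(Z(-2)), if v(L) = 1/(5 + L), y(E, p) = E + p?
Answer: ⅘ ≈ 0.80000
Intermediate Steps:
Z(m) = (2 + m)/(3*m) (Z(m) = (m + 2)/(m + (m + m)) = (2 + m)/(m + 2*m) = (2 + m)/((3*m)) = (2 + m)*(1/(3*m)) = (2 + m)/(3*m))
(39 - 35)*v(Z(-2)) = (39 - 35)/(5 + (⅓)*(2 - 2)/(-2)) = 4/(5 + (⅓)*(-½)*0) = 4/(5 + 0) = 4/5 = 4*(⅕) = ⅘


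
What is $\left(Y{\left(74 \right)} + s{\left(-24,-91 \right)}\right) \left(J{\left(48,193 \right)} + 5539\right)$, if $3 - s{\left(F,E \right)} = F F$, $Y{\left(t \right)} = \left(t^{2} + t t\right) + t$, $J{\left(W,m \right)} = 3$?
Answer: $57930526$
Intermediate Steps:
$Y{\left(t \right)} = t + 2 t^{2}$ ($Y{\left(t \right)} = \left(t^{2} + t^{2}\right) + t = 2 t^{2} + t = t + 2 t^{2}$)
$s{\left(F,E \right)} = 3 - F^{2}$ ($s{\left(F,E \right)} = 3 - F F = 3 - F^{2}$)
$\left(Y{\left(74 \right)} + s{\left(-24,-91 \right)}\right) \left(J{\left(48,193 \right)} + 5539\right) = \left(74 \left(1 + 2 \cdot 74\right) + \left(3 - \left(-24\right)^{2}\right)\right) \left(3 + 5539\right) = \left(74 \left(1 + 148\right) + \left(3 - 576\right)\right) 5542 = \left(74 \cdot 149 + \left(3 - 576\right)\right) 5542 = \left(11026 - 573\right) 5542 = 10453 \cdot 5542 = 57930526$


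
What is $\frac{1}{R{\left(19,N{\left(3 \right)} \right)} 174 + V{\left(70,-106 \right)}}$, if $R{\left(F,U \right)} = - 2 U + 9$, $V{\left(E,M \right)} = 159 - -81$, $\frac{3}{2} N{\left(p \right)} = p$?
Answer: $\frac{1}{1110} \approx 0.0009009$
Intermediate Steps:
$N{\left(p \right)} = \frac{2 p}{3}$
$V{\left(E,M \right)} = 240$ ($V{\left(E,M \right)} = 159 + 81 = 240$)
$R{\left(F,U \right)} = 9 - 2 U$
$\frac{1}{R{\left(19,N{\left(3 \right)} \right)} 174 + V{\left(70,-106 \right)}} = \frac{1}{\left(9 - 2 \cdot \frac{2}{3} \cdot 3\right) 174 + 240} = \frac{1}{\left(9 - 4\right) 174 + 240} = \frac{1}{5 \cdot 174 + 240} = \frac{1}{870 + 240} = \frac{1}{1110}$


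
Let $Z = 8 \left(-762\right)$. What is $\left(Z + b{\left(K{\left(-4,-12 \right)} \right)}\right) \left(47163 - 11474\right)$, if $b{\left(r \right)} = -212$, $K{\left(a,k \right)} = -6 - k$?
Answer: $-225126212$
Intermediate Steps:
$Z = -6096$
$\left(Z + b{\left(K{\left(-4,-12 \right)} \right)}\right) \left(47163 - 11474\right) = \left(-6096 - 212\right) \left(47163 - 11474\right) = \left(-6308\right) 35689 = -225126212$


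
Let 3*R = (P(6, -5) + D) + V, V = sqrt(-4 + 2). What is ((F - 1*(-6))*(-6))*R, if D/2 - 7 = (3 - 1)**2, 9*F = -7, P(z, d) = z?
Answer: -2632/9 - 94*I*sqrt(2)/9 ≈ -292.44 - 14.771*I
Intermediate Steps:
F = -7/9 (F = (1/9)*(-7) = -7/9 ≈ -0.77778)
D = 22 (D = 14 + 2*(3 - 1)**2 = 14 + 2*2**2 = 14 + 2*4 = 14 + 8 = 22)
V = I*sqrt(2) (V = sqrt(-2) = I*sqrt(2) ≈ 1.4142*I)
R = 28/3 + I*sqrt(2)/3 (R = ((6 + 22) + I*sqrt(2))/3 = (28 + I*sqrt(2))/3 = 28/3 + I*sqrt(2)/3 ≈ 9.3333 + 0.4714*I)
((F - 1*(-6))*(-6))*R = ((-7/9 - 1*(-6))*(-6))*(28/3 + I*sqrt(2)/3) = ((-7/9 + 6)*(-6))*(28/3 + I*sqrt(2)/3) = ((47/9)*(-6))*(28/3 + I*sqrt(2)/3) = -94*(28/3 + I*sqrt(2)/3)/3 = -2632/9 - 94*I*sqrt(2)/9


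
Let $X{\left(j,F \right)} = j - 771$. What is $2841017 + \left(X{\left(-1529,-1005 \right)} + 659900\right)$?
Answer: $3498617$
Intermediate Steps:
$X{\left(j,F \right)} = -771 + j$
$2841017 + \left(X{\left(-1529,-1005 \right)} + 659900\right) = 2841017 + \left(\left(-771 - 1529\right) + 659900\right) = 2841017 + \left(-2300 + 659900\right) = 2841017 + 657600 = 3498617$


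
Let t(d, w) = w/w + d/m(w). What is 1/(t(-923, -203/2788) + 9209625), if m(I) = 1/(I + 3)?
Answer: 2788/25668904685 ≈ 1.0861e-7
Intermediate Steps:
m(I) = 1/(3 + I)
t(d, w) = 1 + d*(3 + w) (t(d, w) = w/w + d/(1/(3 + w)) = 1 + d*(3 + w))
1/(t(-923, -203/2788) + 9209625) = 1/((1 - 923*(3 - 203/2788)) + 9209625) = 1/((1 - 923*8161/2788) + 9209625) = 1/((1 - 7532603/2788) + 9209625) = 1/(-7529815/2788 + 9209625) = 1/(25668904685/2788) = 2788/25668904685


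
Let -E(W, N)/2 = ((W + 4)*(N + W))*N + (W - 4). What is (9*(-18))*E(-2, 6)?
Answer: 13608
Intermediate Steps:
E(W, N) = 8 - 2*W - 2*N*(4 + W)*(N + W) (E(W, N) = -2*(((W + 4)*(N + W))*N + (W - 4)) = -2*(((4 + W)*(N + W))*N + (-4 + W)) = -2*(N*(4 + W)*(N + W) + (-4 + W)) = -2*(-4 + W + N*(4 + W)*(N + W)) = 8 - 2*W - 2*N*(4 + W)*(N + W))
(9*(-18))*E(-2, 6) = (9*(-18))*(8 - 8*6**2 - 2*(-2) - 8*6*(-2) - 2*6*(-2)**2 - 2*(-2)*6**2) = -162*(8 - 8*36 + 4 + 96 - 2*6*4 - 2*(-2)*36) = -162*(8 - 288 + 4 + 96 - 48 + 144) = -162*(-84) = 13608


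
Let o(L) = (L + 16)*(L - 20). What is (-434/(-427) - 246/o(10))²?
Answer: 242206969/62884900 ≈ 3.8516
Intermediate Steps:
o(L) = (-20 + L)*(16 + L) (o(L) = (16 + L)*(-20 + L) = (-20 + L)*(16 + L))
(-434/(-427) - 246/o(10))² = (-434/(-427) - 246/(-320 + 10² - 4*10))² = (-434*(-1/427) - 246/(-320 + 100 - 40))² = (62/61 - 246/(-260))² = (62/61 - 246*(-1/260))² = (62/61 + 123/130)² = (15563/7930)² = 242206969/62884900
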